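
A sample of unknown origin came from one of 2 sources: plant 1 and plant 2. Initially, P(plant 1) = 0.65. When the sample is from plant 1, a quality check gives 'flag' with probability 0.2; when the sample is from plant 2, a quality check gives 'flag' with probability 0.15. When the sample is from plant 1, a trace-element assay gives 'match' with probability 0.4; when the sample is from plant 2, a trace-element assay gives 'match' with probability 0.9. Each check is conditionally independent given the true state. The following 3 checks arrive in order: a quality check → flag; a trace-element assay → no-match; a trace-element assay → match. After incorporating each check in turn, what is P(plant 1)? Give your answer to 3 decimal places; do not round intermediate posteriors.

0.868

After a quality check='flag': P(plant 1) = 0.2·0.6500 / (0.2·0.6500 + 0.15·0.3500) ≈ 0.7123
After a trace-element assay='no-match': P(plant 1) = 0.6·0.7123 / (0.6·0.7123 + 0.1·0.2877) ≈ 0.9369
After a trace-element assay='match': P(plant 1) = 0.4·0.9369 / (0.4·0.9369 + 0.9·0.0631) ≈ 0.8685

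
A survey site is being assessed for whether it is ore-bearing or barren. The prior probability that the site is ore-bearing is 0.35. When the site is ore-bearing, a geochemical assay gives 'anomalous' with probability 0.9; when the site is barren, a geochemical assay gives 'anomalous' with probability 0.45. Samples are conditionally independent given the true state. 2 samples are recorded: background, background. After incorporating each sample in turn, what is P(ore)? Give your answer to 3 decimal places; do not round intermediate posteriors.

0.017

After 'background': P(ore) = 0.1·0.3500 / (0.1·0.3500 + 0.55·0.6500) ≈ 0.0892
After 'background': P(ore) = 0.1·0.0892 / (0.1·0.0892 + 0.55·0.9108) ≈ 0.0175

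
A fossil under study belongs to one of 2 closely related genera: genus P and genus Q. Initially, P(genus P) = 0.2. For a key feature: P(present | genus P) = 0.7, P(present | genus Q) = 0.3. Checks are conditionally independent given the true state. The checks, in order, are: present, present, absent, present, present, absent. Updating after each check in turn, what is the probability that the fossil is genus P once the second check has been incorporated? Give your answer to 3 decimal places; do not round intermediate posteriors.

0.576

After 'present': P(genus P) = 0.7·0.2000 / (0.7·0.2000 + 0.3·0.8000) ≈ 0.3684
After 'present': P(genus P) = 0.7·0.3684 / (0.7·0.3684 + 0.3·0.6316) ≈ 0.5765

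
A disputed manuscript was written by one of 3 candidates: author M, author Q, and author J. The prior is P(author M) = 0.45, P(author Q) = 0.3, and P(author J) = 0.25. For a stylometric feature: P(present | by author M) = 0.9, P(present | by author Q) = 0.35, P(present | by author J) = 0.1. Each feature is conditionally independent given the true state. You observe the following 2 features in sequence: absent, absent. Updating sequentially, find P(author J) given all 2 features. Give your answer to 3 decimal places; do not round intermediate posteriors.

After 'absent': normaliser = 0.1·0.4500 + 0.65·0.3000 + 0.9·0.2500; P(author M) ≈ 0.0968, P(author Q) ≈ 0.4194, P(author J) ≈ 0.4839
After 'absent': normaliser = 0.1·0.0968 + 0.65·0.4194 + 0.9·0.4839; P(author M) ≈ 0.0135, P(author Q) ≈ 0.3798, P(author J) ≈ 0.6067

0.607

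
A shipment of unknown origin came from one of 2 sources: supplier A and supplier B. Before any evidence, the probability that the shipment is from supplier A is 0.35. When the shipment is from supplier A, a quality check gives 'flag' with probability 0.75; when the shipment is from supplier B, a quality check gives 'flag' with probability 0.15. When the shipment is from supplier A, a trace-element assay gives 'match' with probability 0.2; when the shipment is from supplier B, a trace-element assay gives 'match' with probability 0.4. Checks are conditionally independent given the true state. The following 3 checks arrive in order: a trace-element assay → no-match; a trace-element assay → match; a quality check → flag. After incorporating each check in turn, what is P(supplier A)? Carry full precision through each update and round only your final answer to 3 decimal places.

After a trace-element assay='no-match': P(supplier A) = 0.8·0.3500 / (0.8·0.3500 + 0.6·0.6500) ≈ 0.4179
After a trace-element assay='match': P(supplier A) = 0.2·0.4179 / (0.2·0.4179 + 0.4·0.5821) ≈ 0.2642
After a quality check='flag': P(supplier A) = 0.75·0.2642 / (0.75·0.2642 + 0.15·0.7358) ≈ 0.6422

0.642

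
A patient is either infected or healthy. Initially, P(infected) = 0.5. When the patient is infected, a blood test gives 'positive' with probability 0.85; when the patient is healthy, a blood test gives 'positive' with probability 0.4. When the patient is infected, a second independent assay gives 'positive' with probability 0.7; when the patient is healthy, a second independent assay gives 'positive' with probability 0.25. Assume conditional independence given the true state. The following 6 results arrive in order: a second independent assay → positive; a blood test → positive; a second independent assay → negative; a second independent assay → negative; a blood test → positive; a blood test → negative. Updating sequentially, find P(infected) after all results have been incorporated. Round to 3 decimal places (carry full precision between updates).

0.336

After a second independent assay='positive': P(infected) = 0.7·0.5000 / (0.7·0.5000 + 0.25·0.5000) ≈ 0.7368
After a blood test='positive': P(infected) = 0.85·0.7368 / (0.85·0.7368 + 0.4·0.2632) ≈ 0.8561
After a second independent assay='negative': P(infected) = 0.3·0.8561 / (0.3·0.8561 + 0.75·0.1439) ≈ 0.7041
After a second independent assay='negative': P(infected) = 0.3·0.7041 / (0.3·0.7041 + 0.75·0.2959) ≈ 0.4877
After a blood test='positive': P(infected) = 0.85·0.4877 / (0.85·0.4877 + 0.4·0.5123) ≈ 0.6692
After a blood test='negative': P(infected) = 0.15·0.6692 / (0.15·0.6692 + 0.6·0.3308) ≈ 0.3359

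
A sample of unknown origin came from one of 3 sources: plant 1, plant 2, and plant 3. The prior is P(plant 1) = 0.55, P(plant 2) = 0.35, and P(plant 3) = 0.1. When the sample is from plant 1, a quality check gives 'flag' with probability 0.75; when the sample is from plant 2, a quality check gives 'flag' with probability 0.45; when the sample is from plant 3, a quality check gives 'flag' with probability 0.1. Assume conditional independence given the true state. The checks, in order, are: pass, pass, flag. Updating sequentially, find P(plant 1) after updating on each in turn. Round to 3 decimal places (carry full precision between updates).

0.316

After 'pass': normaliser = 0.25·0.5500 + 0.55·0.3500 + 0.9·0.1000; P(plant 1) ≈ 0.3274, P(plant 2) ≈ 0.4583, P(plant 3) ≈ 0.2143
After 'pass': normaliser = 0.25·0.3274 + 0.55·0.4583 + 0.9·0.2143; P(plant 1) ≈ 0.1554, P(plant 2) ≈ 0.4785, P(plant 3) ≈ 0.3661
After 'flag': normaliser = 0.75·0.1554 + 0.45·0.4785 + 0.1·0.3661; P(plant 1) ≈ 0.3162, P(plant 2) ≈ 0.5844, P(plant 3) ≈ 0.0994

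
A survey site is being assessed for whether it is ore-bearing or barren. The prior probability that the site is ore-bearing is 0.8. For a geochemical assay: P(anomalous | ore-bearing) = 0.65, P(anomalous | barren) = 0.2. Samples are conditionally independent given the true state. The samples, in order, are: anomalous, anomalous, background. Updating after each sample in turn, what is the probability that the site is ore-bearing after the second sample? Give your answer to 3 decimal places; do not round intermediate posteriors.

After 'anomalous': P(ore) = 0.65·0.8000 / (0.65·0.8000 + 0.2·0.2000) ≈ 0.9286
After 'anomalous': P(ore) = 0.65·0.9286 / (0.65·0.9286 + 0.2·0.0714) ≈ 0.9769

0.977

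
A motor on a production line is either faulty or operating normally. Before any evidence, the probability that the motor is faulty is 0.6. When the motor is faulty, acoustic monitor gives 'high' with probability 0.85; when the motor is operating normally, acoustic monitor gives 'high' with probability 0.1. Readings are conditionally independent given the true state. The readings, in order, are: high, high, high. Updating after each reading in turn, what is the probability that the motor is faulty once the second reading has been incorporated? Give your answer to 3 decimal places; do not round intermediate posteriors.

0.991

After 'high': P(faulty) = 0.85·0.6000 / (0.85·0.6000 + 0.1·0.4000) ≈ 0.9273
After 'high': P(faulty) = 0.85·0.9273 / (0.85·0.9273 + 0.1·0.0727) ≈ 0.9909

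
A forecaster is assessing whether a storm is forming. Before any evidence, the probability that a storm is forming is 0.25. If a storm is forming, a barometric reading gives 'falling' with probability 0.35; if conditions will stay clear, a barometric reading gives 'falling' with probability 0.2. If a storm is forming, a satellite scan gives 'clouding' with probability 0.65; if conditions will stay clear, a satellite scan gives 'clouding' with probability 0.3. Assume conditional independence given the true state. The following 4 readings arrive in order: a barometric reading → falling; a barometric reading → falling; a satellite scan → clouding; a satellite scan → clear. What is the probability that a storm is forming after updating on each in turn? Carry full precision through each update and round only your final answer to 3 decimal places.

0.525

Apply Bayes' rule sequentially, carrying P(storm) forward.
After a barometric reading='falling': P(storm) = 0.35·0.2500 / (0.35·0.2500 + 0.2·0.7500) ≈ 0.3684
After a barometric reading='falling': P(storm) = 0.35·0.3684 / (0.35·0.3684 + 0.2·0.6316) ≈ 0.5052
After a satellite scan='clouding': P(storm) = 0.65·0.5052 / (0.65·0.5052 + 0.3·0.4948) ≈ 0.6886
After a satellite scan='clear': P(storm) = 0.35·0.6886 / (0.35·0.6886 + 0.7·0.3114) ≈ 0.5251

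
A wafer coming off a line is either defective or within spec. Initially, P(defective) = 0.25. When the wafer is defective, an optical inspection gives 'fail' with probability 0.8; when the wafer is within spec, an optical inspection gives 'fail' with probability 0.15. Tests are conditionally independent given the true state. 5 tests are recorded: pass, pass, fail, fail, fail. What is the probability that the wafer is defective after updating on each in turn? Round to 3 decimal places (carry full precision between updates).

0.737

After 'pass': P(defective) = 0.2·0.2500 / (0.2·0.2500 + 0.85·0.7500) ≈ 0.0727
After 'pass': P(defective) = 0.2·0.0727 / (0.2·0.0727 + 0.85·0.9273) ≈ 0.0181
After 'fail': P(defective) = 0.8·0.0181 / (0.8·0.0181 + 0.15·0.9819) ≈ 0.0896
After 'fail': P(defective) = 0.8·0.0896 / (0.8·0.0896 + 0.15·0.9104) ≈ 0.3442
After 'fail': P(defective) = 0.8·0.3442 / (0.8·0.3442 + 0.15·0.6558) ≈ 0.7368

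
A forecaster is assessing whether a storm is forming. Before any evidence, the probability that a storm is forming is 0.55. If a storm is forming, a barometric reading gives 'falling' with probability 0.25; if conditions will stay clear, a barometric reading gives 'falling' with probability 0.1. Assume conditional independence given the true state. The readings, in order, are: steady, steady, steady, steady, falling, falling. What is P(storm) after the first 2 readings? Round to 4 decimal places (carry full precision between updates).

After 'steady': P(storm) = 0.75·0.5500 / (0.75·0.5500 + 0.9·0.4500) ≈ 0.5046
After 'steady': P(storm) = 0.75·0.5046 / (0.75·0.5046 + 0.9·0.4954) ≈ 0.4591

0.4591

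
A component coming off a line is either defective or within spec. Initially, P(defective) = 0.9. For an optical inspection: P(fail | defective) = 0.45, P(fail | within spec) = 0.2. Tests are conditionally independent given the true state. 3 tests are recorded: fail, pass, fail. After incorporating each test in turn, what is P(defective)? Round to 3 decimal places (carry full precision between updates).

0.969

Apply Bayes' rule sequentially, carrying P(defective) forward.
After 'fail': P(defective) = 0.45·0.9000 / (0.45·0.9000 + 0.2·0.1000) ≈ 0.9529
After 'pass': P(defective) = 0.55·0.9529 / (0.55·0.9529 + 0.8·0.0471) ≈ 0.9330
After 'fail': P(defective) = 0.45·0.9330 / (0.45·0.9330 + 0.2·0.0670) ≈ 0.9691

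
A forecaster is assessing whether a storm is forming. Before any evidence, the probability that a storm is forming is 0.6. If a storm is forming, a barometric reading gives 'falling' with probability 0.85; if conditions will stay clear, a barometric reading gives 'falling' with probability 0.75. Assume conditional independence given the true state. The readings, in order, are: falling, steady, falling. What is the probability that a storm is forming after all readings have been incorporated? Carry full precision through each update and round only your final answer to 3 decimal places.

After 'falling': P(storm) = 0.85·0.6000 / (0.85·0.6000 + 0.75·0.4000) ≈ 0.6296
After 'steady': P(storm) = 0.15·0.6296 / (0.15·0.6296 + 0.25·0.3704) ≈ 0.5050
After 'falling': P(storm) = 0.85·0.5050 / (0.85·0.5050 + 0.75·0.4950) ≈ 0.5362

0.536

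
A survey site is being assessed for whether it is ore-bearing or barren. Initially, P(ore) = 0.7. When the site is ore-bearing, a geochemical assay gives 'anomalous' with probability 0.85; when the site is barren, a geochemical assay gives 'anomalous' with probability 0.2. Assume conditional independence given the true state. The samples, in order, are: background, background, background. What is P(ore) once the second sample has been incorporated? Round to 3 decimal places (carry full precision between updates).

0.076

Apply Bayes' rule sequentially, carrying P(ore) forward.
After 'background': P(ore) = 0.15·0.7000 / (0.15·0.7000 + 0.8·0.3000) ≈ 0.3043
After 'background': P(ore) = 0.15·0.3043 / (0.15·0.3043 + 0.8·0.6957) ≈ 0.0758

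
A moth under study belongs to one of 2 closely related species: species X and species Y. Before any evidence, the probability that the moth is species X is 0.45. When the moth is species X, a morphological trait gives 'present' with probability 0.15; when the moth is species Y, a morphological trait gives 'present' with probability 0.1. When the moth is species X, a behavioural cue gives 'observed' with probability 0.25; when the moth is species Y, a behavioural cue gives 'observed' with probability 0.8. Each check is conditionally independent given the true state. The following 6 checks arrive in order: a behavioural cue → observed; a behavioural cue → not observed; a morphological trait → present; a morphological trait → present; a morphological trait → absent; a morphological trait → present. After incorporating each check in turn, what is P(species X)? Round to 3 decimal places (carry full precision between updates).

0.753

After a behavioural cue='observed': P(species X) = 0.25·0.4500 / (0.25·0.4500 + 0.8·0.5500) ≈ 0.2036
After a behavioural cue='not observed': P(species X) = 0.75·0.2036 / (0.75·0.2036 + 0.2·0.7964) ≈ 0.4895
After a morphological trait='present': P(species X) = 0.15·0.4895 / (0.15·0.4895 + 0.1·0.5105) ≈ 0.5899
After a morphological trait='present': P(species X) = 0.15·0.5899 / (0.15·0.5899 + 0.1·0.4101) ≈ 0.6833
After a morphological trait='absent': P(species X) = 0.85·0.6833 / (0.85·0.6833 + 0.9·0.3167) ≈ 0.6708
After a morphological trait='present': P(species X) = 0.15·0.6708 / (0.15·0.6708 + 0.1·0.3292) ≈ 0.7535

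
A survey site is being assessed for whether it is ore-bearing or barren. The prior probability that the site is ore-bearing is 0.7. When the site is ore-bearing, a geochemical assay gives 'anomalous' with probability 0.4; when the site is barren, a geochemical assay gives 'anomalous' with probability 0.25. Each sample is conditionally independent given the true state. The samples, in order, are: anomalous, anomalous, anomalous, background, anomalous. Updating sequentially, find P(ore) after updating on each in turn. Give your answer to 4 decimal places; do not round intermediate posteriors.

Each posterior becomes the prior for the next update.
After 'anomalous': P(ore) = 0.4·0.7000 / (0.4·0.7000 + 0.25·0.3000) ≈ 0.7887
After 'anomalous': P(ore) = 0.4·0.7887 / (0.4·0.7887 + 0.25·0.2113) ≈ 0.8566
After 'anomalous': P(ore) = 0.4·0.8566 / (0.4·0.8566 + 0.25·0.1434) ≈ 0.9053
After 'background': P(ore) = 0.6·0.9053 / (0.6·0.9053 + 0.75·0.0947) ≈ 0.8843
After 'anomalous': P(ore) = 0.4·0.8843 / (0.4·0.8843 + 0.25·0.1157) ≈ 0.9244

0.9244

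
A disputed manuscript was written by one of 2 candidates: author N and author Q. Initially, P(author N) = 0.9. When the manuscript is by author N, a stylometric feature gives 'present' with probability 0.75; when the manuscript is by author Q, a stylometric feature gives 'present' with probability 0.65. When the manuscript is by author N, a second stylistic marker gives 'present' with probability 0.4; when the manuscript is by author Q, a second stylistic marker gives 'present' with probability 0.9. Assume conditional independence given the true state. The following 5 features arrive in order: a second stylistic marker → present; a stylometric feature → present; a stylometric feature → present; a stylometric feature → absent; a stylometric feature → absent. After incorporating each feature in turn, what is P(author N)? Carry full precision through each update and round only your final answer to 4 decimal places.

0.7310

Each posterior becomes the prior for the next update.
After a second stylistic marker='present': P(author N) = 0.4·0.9000 / (0.4·0.9000 + 0.9·0.1000) ≈ 0.8000
After a stylometric feature='present': P(author N) = 0.75·0.8000 / (0.75·0.8000 + 0.65·0.2000) ≈ 0.8219
After a stylometric feature='present': P(author N) = 0.75·0.8219 / (0.75·0.8219 + 0.65·0.1781) ≈ 0.8419
After a stylometric feature='absent': P(author N) = 0.25·0.8419 / (0.25·0.8419 + 0.35·0.1581) ≈ 0.7918
After a stylometric feature='absent': P(author N) = 0.25·0.7918 / (0.25·0.7918 + 0.35·0.2082) ≈ 0.7310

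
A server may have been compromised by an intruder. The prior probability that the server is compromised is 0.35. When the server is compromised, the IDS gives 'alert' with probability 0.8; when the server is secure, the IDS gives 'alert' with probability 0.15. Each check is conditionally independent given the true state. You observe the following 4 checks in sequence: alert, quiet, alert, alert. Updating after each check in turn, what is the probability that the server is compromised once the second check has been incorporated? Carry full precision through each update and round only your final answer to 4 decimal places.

After 'alert': P(compromised) = 0.8·0.3500 / (0.8·0.3500 + 0.15·0.6500) ≈ 0.7417
After 'quiet': P(compromised) = 0.2·0.7417 / (0.2·0.7417 + 0.85·0.2583) ≈ 0.4032

0.4032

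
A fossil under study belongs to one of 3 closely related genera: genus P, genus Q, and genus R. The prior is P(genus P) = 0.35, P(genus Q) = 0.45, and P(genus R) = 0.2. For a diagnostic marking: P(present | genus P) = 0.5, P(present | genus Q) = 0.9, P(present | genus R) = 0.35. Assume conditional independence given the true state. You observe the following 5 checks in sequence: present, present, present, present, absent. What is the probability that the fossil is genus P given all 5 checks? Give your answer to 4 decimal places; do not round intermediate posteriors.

0.2579

After 'present': normaliser = 0.5·0.3500 + 0.9·0.4500 + 0.35·0.2000; P(genus P) ≈ 0.2692, P(genus Q) ≈ 0.6231, P(genus R) ≈ 0.1077
After 'present': normaliser = 0.5·0.2692 + 0.9·0.6231 + 0.35·0.1077; P(genus P) ≈ 0.1836, P(genus Q) ≈ 0.7650, P(genus R) ≈ 0.0514
After 'present': normaliser = 0.5·0.1836 + 0.9·0.7650 + 0.35·0.0514; P(genus P) ≈ 0.1150, P(genus Q) ≈ 0.8624, P(genus R) ≈ 0.0225
After 'present': normaliser = 0.5·0.1150 + 0.9·0.8624 + 0.35·0.0225; P(genus P) ≈ 0.0683, P(genus Q) ≈ 0.9223, P(genus R) ≈ 0.0094
After 'absent': normaliser = 0.5·0.0683 + 0.1·0.9223 + 0.65·0.0094; P(genus P) ≈ 0.2579, P(genus Q) ≈ 0.6961, P(genus R) ≈ 0.0460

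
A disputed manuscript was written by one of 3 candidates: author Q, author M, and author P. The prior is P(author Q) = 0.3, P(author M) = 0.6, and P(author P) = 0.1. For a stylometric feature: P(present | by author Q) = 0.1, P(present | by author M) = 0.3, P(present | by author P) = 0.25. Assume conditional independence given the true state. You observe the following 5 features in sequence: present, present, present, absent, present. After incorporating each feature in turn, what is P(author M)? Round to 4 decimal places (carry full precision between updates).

After 'present': normaliser = 0.1·0.3000 + 0.3·0.6000 + 0.25·0.1000; P(author Q) ≈ 0.1277, P(author M) ≈ 0.7660, P(author P) ≈ 0.1064
After 'present': normaliser = 0.1·0.1277 + 0.3·0.7660 + 0.25·0.1064; P(author Q) ≈ 0.0474, P(author M) ≈ 0.8538, P(author P) ≈ 0.0988
After 'present': normaliser = 0.1·0.0474 + 0.3·0.8538 + 0.25·0.0988; P(author Q) ≈ 0.0166, P(author M) ≈ 0.8969, P(author P) ≈ 0.0865
After 'absent': normaliser = 0.9·0.0166 + 0.7·0.8969 + 0.75·0.0865; P(author Q) ≈ 0.0211, P(author M) ≈ 0.8872, P(author P) ≈ 0.0917
After 'present': normaliser = 0.1·0.0211 + 0.3·0.8872 + 0.25·0.0917; P(author Q) ≈ 0.0073, P(author M) ≈ 0.9140, P(author P) ≈ 0.0787

0.9140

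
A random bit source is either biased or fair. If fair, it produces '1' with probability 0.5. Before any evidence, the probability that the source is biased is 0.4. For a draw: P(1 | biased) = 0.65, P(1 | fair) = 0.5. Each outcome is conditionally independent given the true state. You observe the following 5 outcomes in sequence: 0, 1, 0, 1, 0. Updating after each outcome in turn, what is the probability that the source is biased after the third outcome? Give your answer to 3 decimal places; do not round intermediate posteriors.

Apply Bayes' rule sequentially, carrying P(biased) forward.
After '0': P(biased) = 0.35·0.4000 / (0.35·0.4000 + 0.5·0.6000) ≈ 0.3182
After '1': P(biased) = 0.65·0.3182 / (0.65·0.3182 + 0.5·0.6818) ≈ 0.3776
After '0': P(biased) = 0.35·0.3776 / (0.35·0.3776 + 0.5·0.6224) ≈ 0.2981

0.298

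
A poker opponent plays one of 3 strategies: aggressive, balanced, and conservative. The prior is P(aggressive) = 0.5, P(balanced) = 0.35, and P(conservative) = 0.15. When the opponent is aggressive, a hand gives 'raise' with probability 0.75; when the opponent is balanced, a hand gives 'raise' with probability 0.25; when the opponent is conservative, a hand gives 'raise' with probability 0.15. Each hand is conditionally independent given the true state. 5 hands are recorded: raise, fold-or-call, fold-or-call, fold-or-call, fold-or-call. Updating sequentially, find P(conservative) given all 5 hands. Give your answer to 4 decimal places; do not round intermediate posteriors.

After 'raise': normaliser = 0.75·0.5000 + 0.25·0.3500 + 0.15·0.1500; P(aggressive) ≈ 0.7732, P(balanced) ≈ 0.1804, P(conservative) ≈ 0.0464
After 'fold-or-call': normaliser = 0.25·0.7732 + 0.75·0.1804 + 0.85·0.0464; P(aggressive) ≈ 0.5252, P(balanced) ≈ 0.3676, P(conservative) ≈ 0.1071
After 'fold-or-call': normaliser = 0.25·0.5252 + 0.75·0.3676 + 0.85·0.1071; P(aggressive) ≈ 0.2636, P(balanced) ≈ 0.5536, P(conservative) ≈ 0.1828
After 'fold-or-call': normaliser = 0.25·0.2636 + 0.75·0.5536 + 0.85·0.1828; P(aggressive) ≈ 0.1035, P(balanced) ≈ 0.6523, P(conservative) ≈ 0.2442
After 'fold-or-call': normaliser = 0.25·0.1035 + 0.75·0.6523 + 0.85·0.2442; P(aggressive) ≈ 0.0358, P(balanced) ≈ 0.6770, P(conservative) ≈ 0.2872

0.2872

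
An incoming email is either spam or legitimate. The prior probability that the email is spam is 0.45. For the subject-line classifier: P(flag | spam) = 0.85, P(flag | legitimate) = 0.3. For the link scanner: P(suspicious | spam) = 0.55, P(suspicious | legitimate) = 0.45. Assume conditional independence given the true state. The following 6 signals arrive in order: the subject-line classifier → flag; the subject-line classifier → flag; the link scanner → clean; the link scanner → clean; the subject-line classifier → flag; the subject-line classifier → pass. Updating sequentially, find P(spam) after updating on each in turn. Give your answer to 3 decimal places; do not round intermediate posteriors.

After the subject-line classifier='flag': P(spam) = 0.85·0.4500 / (0.85·0.4500 + 0.3·0.5500) ≈ 0.6986
After the subject-line classifier='flag': P(spam) = 0.85·0.6986 / (0.85·0.6986 + 0.3·0.3014) ≈ 0.8679
After the link scanner='clean': P(spam) = 0.45·0.8679 / (0.45·0.8679 + 0.55·0.1321) ≈ 0.8431
After the link scanner='clean': P(spam) = 0.45·0.8431 / (0.45·0.8431 + 0.55·0.1569) ≈ 0.8147
After the subject-line classifier='flag': P(spam) = 0.85·0.8147 / (0.85·0.8147 + 0.3·0.1853) ≈ 0.9257
After the subject-line classifier='pass': P(spam) = 0.15·0.9257 / (0.15·0.9257 + 0.7·0.0743) ≈ 0.7275

0.727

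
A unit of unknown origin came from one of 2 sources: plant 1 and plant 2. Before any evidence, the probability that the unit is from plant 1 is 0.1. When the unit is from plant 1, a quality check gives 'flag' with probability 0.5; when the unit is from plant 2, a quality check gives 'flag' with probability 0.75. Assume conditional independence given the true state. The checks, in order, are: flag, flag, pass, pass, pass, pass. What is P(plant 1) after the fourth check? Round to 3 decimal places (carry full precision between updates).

0.165

After 'flag': P(plant 1) = 0.5·0.1000 / (0.5·0.1000 + 0.75·0.9000) ≈ 0.0690
After 'flag': P(plant 1) = 0.5·0.0690 / (0.5·0.0690 + 0.75·0.9310) ≈ 0.0471
After 'pass': P(plant 1) = 0.5·0.0471 / (0.5·0.0471 + 0.25·0.9529) ≈ 0.0899
After 'pass': P(plant 1) = 0.5·0.0899 / (0.5·0.0899 + 0.25·0.9101) ≈ 0.1649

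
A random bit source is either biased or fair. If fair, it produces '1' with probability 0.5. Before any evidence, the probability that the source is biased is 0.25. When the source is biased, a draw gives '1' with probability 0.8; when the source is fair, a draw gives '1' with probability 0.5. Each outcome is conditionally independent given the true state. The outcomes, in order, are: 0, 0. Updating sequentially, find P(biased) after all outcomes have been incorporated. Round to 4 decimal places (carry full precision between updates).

0.0506

After '0': P(biased) = 0.2·0.2500 / (0.2·0.2500 + 0.5·0.7500) ≈ 0.1176
After '0': P(biased) = 0.2·0.1176 / (0.2·0.1176 + 0.5·0.8824) ≈ 0.0506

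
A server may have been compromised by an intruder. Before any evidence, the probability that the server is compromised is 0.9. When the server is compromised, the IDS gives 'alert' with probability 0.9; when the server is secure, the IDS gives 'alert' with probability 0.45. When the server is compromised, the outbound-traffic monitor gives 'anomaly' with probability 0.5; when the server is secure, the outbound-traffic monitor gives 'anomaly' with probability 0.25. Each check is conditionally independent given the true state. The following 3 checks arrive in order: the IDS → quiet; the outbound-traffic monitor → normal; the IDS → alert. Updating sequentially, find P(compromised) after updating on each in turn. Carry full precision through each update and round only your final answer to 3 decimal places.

Apply Bayes' rule sequentially, carrying P(compromised) forward.
After the IDS='quiet': P(compromised) = 0.1·0.9000 / (0.1·0.9000 + 0.55·0.1000) ≈ 0.6207
After the outbound-traffic monitor='normal': P(compromised) = 0.5·0.6207 / (0.5·0.6207 + 0.75·0.3793) ≈ 0.5217
After the IDS='alert': P(compromised) = 0.9·0.5217 / (0.9·0.5217 + 0.45·0.4783) ≈ 0.6857

0.686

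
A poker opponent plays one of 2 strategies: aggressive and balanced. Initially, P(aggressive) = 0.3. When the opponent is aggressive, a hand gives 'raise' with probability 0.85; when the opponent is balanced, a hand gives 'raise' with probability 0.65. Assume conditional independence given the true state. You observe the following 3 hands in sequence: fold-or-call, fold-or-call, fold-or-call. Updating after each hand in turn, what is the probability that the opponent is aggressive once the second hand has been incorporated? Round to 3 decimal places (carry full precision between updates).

0.073

Apply Bayes' rule sequentially, carrying P(aggressive) forward.
After 'fold-or-call': P(aggressive) = 0.15·0.3000 / (0.15·0.3000 + 0.35·0.7000) ≈ 0.1552
After 'fold-or-call': P(aggressive) = 0.15·0.1552 / (0.15·0.1552 + 0.35·0.8448) ≈ 0.0730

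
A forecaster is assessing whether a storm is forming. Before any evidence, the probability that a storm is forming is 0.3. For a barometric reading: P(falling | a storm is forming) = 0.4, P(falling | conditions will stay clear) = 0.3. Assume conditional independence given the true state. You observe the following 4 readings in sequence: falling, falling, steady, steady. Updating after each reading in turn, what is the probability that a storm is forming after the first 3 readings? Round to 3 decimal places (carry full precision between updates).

0.395

After 'falling': P(storm) = 0.4·0.3000 / (0.4·0.3000 + 0.3·0.7000) ≈ 0.3636
After 'falling': P(storm) = 0.4·0.3636 / (0.4·0.3636 + 0.3·0.6364) ≈ 0.4324
After 'steady': P(storm) = 0.6·0.4324 / (0.6·0.4324 + 0.7·0.5676) ≈ 0.3951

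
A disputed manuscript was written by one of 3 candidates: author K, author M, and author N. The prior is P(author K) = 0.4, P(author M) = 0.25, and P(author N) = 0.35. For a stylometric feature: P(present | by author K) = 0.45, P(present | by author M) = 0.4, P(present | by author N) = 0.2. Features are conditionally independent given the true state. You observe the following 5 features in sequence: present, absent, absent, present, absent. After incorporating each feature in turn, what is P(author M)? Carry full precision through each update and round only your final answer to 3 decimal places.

0.295

After 'present': normaliser = 0.45·0.4000 + 0.4·0.2500 + 0.2·0.3500; P(author K) ≈ 0.5143, P(author M) ≈ 0.2857, P(author N) ≈ 0.2000
After 'absent': normaliser = 0.55·0.5143 + 0.6·0.2857 + 0.8·0.2000; P(author K) ≈ 0.4605, P(author M) ≈ 0.2791, P(author N) ≈ 0.2605
After 'absent': normaliser = 0.55·0.4605 + 0.6·0.2791 + 0.8·0.2605; P(author K) ≈ 0.4026, P(author M) ≈ 0.2662, P(author N) ≈ 0.3312
After 'present': normaliser = 0.45·0.4026 + 0.4·0.2662 + 0.2·0.3312; P(author K) ≈ 0.5119, P(author M) ≈ 0.3009, P(author N) ≈ 0.1872
After 'absent': normaliser = 0.55·0.5119 + 0.6·0.3009 + 0.8·0.1872; P(author K) ≈ 0.4602, P(author M) ≈ 0.2950, P(author N) ≈ 0.2448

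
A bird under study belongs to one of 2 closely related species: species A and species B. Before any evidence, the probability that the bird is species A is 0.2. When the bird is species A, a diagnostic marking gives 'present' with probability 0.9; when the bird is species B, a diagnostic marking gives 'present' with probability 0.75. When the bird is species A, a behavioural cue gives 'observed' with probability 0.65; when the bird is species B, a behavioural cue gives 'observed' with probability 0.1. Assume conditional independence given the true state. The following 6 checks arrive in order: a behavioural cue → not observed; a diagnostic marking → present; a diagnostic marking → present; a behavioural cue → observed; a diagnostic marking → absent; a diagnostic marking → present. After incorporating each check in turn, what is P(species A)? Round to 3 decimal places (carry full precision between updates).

After a behavioural cue='not observed': P(species A) = 0.35·0.2000 / (0.35·0.2000 + 0.9·0.8000) ≈ 0.0886
After a diagnostic marking='present': P(species A) = 0.9·0.0886 / (0.9·0.0886 + 0.75·0.9114) ≈ 0.1045
After a diagnostic marking='present': P(species A) = 0.9·0.1045 / (0.9·0.1045 + 0.75·0.8955) ≈ 0.1228
After a behavioural cue='observed': P(species A) = 0.65·0.1228 / (0.65·0.1228 + 0.1·0.8772) ≈ 0.4764
After a diagnostic marking='absent': P(species A) = 0.1·0.4764 / (0.1·0.4764 + 0.25·0.5236) ≈ 0.2669
After a diagnostic marking='present': P(species A) = 0.9·0.2669 / (0.9·0.2669 + 0.75·0.7331) ≈ 0.3040

0.304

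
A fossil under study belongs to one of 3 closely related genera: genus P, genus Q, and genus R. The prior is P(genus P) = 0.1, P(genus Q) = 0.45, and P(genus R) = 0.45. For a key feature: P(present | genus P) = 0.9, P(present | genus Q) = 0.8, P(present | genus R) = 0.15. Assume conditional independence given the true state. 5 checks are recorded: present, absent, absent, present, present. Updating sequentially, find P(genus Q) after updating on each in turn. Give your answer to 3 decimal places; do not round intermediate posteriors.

After 'present': normaliser = 0.9·0.1000 + 0.8·0.4500 + 0.15·0.4500; P(genus P) ≈ 0.1739, P(genus Q) ≈ 0.6957, P(genus R) ≈ 0.1304
After 'absent': normaliser = 0.1·0.1739 + 0.2·0.6957 + 0.85·0.1304; P(genus P) ≈ 0.0650, P(genus Q) ≈ 0.5203, P(genus R) ≈ 0.4146
After 'absent': normaliser = 0.1·0.0650 + 0.2·0.5203 + 0.85·0.4146; P(genus P) ≈ 0.0140, P(genus Q) ≈ 0.2248, P(genus R) ≈ 0.7612
After 'present': normaliser = 0.9·0.0140 + 0.8·0.2248 + 0.15·0.7612; P(genus P) ≈ 0.0412, P(genus Q) ≈ 0.5864, P(genus R) ≈ 0.3724
After 'present': normaliser = 0.9·0.0412 + 0.8·0.5864 + 0.15·0.3724; P(genus P) ≈ 0.0660, P(genus Q) ≈ 0.8346, P(genus R) ≈ 0.0994

0.835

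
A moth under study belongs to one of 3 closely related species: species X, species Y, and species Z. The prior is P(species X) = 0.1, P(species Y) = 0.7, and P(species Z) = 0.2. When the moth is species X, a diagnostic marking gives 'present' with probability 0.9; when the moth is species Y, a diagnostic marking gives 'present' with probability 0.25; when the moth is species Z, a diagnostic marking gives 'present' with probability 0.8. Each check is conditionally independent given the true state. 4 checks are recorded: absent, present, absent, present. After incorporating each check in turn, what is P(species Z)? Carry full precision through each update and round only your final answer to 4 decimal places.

0.1677

Apply Bayes' rule sequentially, carrying P(species Z) forward.
After 'absent': normaliser = 0.1·0.1000 + 0.75·0.7000 + 0.2·0.2000; P(species X) ≈ 0.0174, P(species Y) ≈ 0.9130, P(species Z) ≈ 0.0696
After 'present': normaliser = 0.9·0.0174 + 0.25·0.9130 + 0.8·0.0696; P(species X) ≈ 0.0522, P(species Y) ≈ 0.7620, P(species Z) ≈ 0.1858
After 'absent': normaliser = 0.1·0.0522 + 0.75·0.7620 + 0.2·0.1858; P(species X) ≈ 0.0085, P(species Y) ≈ 0.9310, P(species Z) ≈ 0.0605
After 'present': normaliser = 0.9·0.0085 + 0.25·0.9310 + 0.8·0.0605; P(species X) ≈ 0.0265, P(species Y) ≈ 0.8058, P(species Z) ≈ 0.1677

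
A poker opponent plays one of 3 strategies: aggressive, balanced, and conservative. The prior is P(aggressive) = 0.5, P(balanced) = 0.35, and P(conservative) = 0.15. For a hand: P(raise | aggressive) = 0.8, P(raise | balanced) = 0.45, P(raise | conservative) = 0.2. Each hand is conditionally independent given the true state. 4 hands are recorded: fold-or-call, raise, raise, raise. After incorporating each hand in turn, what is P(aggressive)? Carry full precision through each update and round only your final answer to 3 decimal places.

0.735

Each posterior becomes the prior for the next update.
After 'fold-or-call': normaliser = 0.2·0.5000 + 0.55·0.3500 + 0.8·0.1500; P(aggressive) ≈ 0.2424, P(balanced) ≈ 0.4667, P(conservative) ≈ 0.2909
After 'raise': normaliser = 0.8·0.2424 + 0.45·0.4667 + 0.2·0.2909; P(aggressive) ≈ 0.4197, P(balanced) ≈ 0.4544, P(conservative) ≈ 0.1259
After 'raise': normaliser = 0.8·0.4197 + 0.45·0.4544 + 0.2·0.1259; P(aggressive) ≈ 0.5938, P(balanced) ≈ 0.3617, P(conservative) ≈ 0.0445
After 'raise': normaliser = 0.8·0.5938 + 0.45·0.3617 + 0.2·0.0445; P(aggressive) ≈ 0.7346, P(balanced) ≈ 0.2517, P(conservative) ≈ 0.0138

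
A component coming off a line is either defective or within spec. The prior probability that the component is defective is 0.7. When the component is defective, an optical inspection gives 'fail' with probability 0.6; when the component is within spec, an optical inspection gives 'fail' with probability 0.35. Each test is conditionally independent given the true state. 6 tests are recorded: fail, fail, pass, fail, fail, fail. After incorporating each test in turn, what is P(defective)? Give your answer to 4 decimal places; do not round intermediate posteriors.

After 'fail': P(defective) = 0.6·0.7000 / (0.6·0.7000 + 0.35·0.3000) ≈ 0.8000
After 'fail': P(defective) = 0.6·0.8000 / (0.6·0.8000 + 0.35·0.2000) ≈ 0.8727
After 'pass': P(defective) = 0.4·0.8727 / (0.4·0.8727 + 0.65·0.1273) ≈ 0.8084
After 'fail': P(defective) = 0.6·0.8084 / (0.6·0.8084 + 0.35·0.1916) ≈ 0.8786
After 'fail': P(defective) = 0.6·0.8786 / (0.6·0.8786 + 0.35·0.1214) ≈ 0.9254
After 'fail': P(defective) = 0.6·0.9254 / (0.6·0.9254 + 0.35·0.0746) ≈ 0.9551

0.9551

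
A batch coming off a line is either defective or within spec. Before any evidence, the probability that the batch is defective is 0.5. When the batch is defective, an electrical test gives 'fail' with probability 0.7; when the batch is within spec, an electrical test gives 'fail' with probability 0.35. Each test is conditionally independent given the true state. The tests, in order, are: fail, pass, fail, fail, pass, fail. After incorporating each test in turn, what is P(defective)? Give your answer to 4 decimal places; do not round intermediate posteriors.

After 'fail': P(defective) = 0.7·0.5000 / (0.7·0.5000 + 0.35·0.5000) ≈ 0.6667
After 'pass': P(defective) = 0.3·0.6667 / (0.3·0.6667 + 0.65·0.3333) ≈ 0.4800
After 'fail': P(defective) = 0.7·0.4800 / (0.7·0.4800 + 0.35·0.5200) ≈ 0.6486
After 'fail': P(defective) = 0.7·0.6486 / (0.7·0.6486 + 0.35·0.3514) ≈ 0.7869
After 'pass': P(defective) = 0.3·0.7869 / (0.3·0.7869 + 0.65·0.2131) ≈ 0.6302
After 'fail': P(defective) = 0.7·0.6302 / (0.7·0.6302 + 0.35·0.3698) ≈ 0.7732

0.7732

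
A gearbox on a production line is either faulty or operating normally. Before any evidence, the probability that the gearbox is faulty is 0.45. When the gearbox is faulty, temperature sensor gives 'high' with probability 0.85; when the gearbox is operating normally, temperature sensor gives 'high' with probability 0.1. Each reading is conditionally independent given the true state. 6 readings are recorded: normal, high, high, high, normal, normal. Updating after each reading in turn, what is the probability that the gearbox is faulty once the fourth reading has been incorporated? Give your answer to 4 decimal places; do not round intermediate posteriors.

0.9882

After 'normal': P(faulty) = 0.15·0.4500 / (0.15·0.4500 + 0.9·0.5500) ≈ 0.1200
After 'high': P(faulty) = 0.85·0.1200 / (0.85·0.1200 + 0.1·0.8800) ≈ 0.5368
After 'high': P(faulty) = 0.85·0.5368 / (0.85·0.5368 + 0.1·0.4632) ≈ 0.9079
After 'high': P(faulty) = 0.85·0.9079 / (0.85·0.9079 + 0.1·0.0921) ≈ 0.9882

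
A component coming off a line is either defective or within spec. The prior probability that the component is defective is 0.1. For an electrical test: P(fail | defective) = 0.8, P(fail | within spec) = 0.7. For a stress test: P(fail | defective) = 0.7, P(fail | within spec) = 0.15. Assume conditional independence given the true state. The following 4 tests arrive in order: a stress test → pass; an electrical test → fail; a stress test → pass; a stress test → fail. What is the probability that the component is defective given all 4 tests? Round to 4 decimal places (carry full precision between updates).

0.0687

After a stress test='pass': P(defective) = 0.3·0.1000 / (0.3·0.1000 + 0.85·0.9000) ≈ 0.0377
After an electrical test='fail': P(defective) = 0.8·0.0377 / (0.8·0.0377 + 0.7·0.9623) ≈ 0.0429
After a stress test='pass': P(defective) = 0.3·0.0429 / (0.3·0.0429 + 0.85·0.9571) ≈ 0.0156
After a stress test='fail': P(defective) = 0.7·0.0156 / (0.7·0.0156 + 0.15·0.9844) ≈ 0.0687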